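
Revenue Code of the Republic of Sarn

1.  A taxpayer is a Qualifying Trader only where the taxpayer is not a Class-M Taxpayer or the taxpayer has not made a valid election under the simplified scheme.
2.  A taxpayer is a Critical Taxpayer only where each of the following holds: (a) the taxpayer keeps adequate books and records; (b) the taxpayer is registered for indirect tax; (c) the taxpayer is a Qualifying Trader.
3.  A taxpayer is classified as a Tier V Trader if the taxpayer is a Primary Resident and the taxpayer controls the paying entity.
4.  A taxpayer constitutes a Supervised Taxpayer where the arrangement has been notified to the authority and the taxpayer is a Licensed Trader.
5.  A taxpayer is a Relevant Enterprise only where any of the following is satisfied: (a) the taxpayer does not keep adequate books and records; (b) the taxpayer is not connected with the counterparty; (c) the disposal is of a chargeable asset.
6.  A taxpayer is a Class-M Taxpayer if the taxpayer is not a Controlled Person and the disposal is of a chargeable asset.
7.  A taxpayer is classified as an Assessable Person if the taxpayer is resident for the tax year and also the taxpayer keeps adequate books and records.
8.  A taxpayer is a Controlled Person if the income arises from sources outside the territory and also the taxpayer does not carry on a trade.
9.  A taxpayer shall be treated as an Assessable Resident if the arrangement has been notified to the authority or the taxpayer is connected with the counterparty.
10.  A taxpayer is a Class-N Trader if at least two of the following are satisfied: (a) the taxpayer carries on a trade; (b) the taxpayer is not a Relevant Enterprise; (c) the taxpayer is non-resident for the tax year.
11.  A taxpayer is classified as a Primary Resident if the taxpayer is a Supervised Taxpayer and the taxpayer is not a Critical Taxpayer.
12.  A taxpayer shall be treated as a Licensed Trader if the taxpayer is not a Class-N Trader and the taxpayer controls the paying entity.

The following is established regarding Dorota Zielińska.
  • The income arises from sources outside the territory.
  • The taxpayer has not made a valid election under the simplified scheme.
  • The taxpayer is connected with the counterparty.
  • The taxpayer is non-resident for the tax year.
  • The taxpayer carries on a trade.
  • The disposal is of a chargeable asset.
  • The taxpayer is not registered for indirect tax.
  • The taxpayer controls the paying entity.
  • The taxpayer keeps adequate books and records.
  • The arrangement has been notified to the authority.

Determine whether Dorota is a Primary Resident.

Under paragraph 5: the taxpayer does not keep adequate books and records? no; or the taxpayer is not connected with the counterparty? no; or the disposal is of a chargeable asset? yes. So the taxpayer is a Relevant Enterprise.
Under paragraph 10: the taxpayer carries on a trade? yes; not a Relevant Enterprise (paragraph 5)? no; the taxpayer is non-resident for the tax year? yes — 2 of 3 hold (need ≥2) → satisfied.
Under paragraph 12: not a Class-N Trader (paragraph 10)? no; and the taxpayer controls the paying entity? yes. So the taxpayer is not a Licensed Trader.
Under paragraph 4: the arrangement has been notified to the authority? yes; and Licensed Trader (paragraph 12)? no. So the taxpayer is not a Supervised Taxpayer.
Under paragraph 8: the income arises from sources outside the territory? yes; and the taxpayer does not carry on a trade? no. So the taxpayer is not a Controlled Person.
Under paragraph 6: not a Controlled Person (paragraph 8)? yes; and the disposal is of a chargeable asset? yes. So the taxpayer is a Class-M Taxpayer.
Under paragraph 1: not a Class-M Taxpayer (paragraph 6)? no; or the taxpayer has not made a valid election under the simplified scheme? yes. So the taxpayer is a Qualifying Trader.
Under paragraph 2: the taxpayer keeps adequate books and records? yes; and the taxpayer is registered for indirect tax? no; and Qualifying Trader (paragraph 1)? yes. So the taxpayer is not a Critical Taxpayer.
Under paragraph 11: Supervised Taxpayer (paragraph 4)? no; and not a Critical Taxpayer (paragraph 2)? yes. So the taxpayer is not a Primary Resident.

No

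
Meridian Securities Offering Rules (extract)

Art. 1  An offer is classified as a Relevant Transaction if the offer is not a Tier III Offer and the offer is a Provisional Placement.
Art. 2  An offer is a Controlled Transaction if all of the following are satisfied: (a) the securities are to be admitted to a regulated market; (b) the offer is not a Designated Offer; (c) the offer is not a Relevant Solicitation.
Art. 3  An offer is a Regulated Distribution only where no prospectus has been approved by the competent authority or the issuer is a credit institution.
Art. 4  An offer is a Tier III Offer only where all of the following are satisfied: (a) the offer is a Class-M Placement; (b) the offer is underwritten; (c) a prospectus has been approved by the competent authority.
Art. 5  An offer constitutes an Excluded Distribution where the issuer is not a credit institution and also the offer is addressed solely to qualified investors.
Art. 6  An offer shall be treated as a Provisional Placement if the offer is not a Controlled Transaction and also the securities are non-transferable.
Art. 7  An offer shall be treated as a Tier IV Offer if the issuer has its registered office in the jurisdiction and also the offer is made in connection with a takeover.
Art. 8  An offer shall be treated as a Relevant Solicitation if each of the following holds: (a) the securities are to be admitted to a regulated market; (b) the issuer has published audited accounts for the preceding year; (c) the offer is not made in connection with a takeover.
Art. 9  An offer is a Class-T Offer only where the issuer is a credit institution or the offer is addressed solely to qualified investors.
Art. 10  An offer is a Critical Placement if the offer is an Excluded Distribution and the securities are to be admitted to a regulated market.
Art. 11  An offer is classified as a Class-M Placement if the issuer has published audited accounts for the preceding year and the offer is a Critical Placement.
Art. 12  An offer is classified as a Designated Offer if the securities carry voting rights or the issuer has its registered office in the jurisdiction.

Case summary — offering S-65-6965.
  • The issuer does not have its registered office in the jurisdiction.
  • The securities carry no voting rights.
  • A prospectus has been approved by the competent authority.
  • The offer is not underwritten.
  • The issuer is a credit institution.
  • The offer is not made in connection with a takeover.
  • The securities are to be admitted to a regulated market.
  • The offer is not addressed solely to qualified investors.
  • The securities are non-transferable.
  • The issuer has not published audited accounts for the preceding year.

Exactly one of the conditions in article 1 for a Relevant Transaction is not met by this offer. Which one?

Provisional Placement

Under article 5: the issuer is not a credit institution? no; and the offer is addressed solely to qualified investors? no. So the offer is not an Excluded Distribution.
Under article 10: Excluded Distribution (article 5)? no; and the securities are to be admitted to a regulated market? yes. So the offer is not a Critical Placement.
Under article 11: the issuer has published audited accounts for the preceding year? no; and Critical Placement (article 10)? no. So the offer is not a Class-M Placement.
Under article 4: Class-M Placement (article 11)? no; and the offer is underwritten? no; and a prospectus has been approved by the competent authority? yes. So the offer is not a Tier III Offer.
Under article 12: the securities carry voting rights? no; or the issuer has its registered office in the jurisdiction? no. So the offer is not a Designated Offer.
Under article 8: the securities are to be admitted to a regulated market? yes; and the issuer has published audited accounts for the preceding year? no; and the offer is not made in connection with a takeover? yes. So the offer is not a Relevant Solicitation.
Under article 2: the securities are to be admitted to a regulated market? yes; and not a Designated Offer (article 12)? yes; and not a Relevant Solicitation (article 8)? yes. So the offer is a Controlled Transaction.
Under article 6: not a Controlled Transaction (article 2)? no; and the securities are non-transferable? yes. So the offer is not a Provisional Placement.
Under article 1: not a Tier III Offer (article 4)? yes; and Provisional Placement (article 6)? no. So the offer is not a Relevant Transaction.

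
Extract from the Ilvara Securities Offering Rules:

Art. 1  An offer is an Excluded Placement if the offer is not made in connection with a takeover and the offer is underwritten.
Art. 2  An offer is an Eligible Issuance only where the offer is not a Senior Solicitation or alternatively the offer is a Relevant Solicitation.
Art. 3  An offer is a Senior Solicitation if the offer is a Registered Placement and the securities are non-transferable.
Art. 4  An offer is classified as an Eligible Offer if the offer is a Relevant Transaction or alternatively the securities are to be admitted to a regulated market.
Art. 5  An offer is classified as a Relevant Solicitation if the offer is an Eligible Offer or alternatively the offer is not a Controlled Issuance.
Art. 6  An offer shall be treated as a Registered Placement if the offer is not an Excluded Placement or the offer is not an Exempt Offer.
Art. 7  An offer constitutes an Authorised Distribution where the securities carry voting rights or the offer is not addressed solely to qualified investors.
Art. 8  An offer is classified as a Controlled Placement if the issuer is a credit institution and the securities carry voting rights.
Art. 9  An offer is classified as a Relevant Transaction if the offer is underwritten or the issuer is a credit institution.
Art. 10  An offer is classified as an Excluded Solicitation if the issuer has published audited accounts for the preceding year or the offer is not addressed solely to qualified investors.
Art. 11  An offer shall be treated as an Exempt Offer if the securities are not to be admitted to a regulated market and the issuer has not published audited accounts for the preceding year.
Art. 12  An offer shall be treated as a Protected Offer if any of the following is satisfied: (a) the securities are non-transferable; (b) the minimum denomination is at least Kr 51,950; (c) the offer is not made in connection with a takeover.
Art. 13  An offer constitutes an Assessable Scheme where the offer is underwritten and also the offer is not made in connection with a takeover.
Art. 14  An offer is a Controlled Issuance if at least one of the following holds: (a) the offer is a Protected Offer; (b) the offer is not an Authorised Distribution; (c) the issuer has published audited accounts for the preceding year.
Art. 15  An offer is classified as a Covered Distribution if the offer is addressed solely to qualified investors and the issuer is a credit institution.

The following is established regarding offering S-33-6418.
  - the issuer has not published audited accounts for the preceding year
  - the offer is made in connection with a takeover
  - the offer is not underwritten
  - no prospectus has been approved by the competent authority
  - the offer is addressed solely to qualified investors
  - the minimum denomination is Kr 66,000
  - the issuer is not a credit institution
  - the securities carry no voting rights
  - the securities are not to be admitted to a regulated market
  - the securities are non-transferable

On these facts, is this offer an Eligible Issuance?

No

article 1 — Excluded Placement: [the offer is not made in connection with a takeover? no] AND [the offer is underwritten? no] → not satisfied.
article 11 — Exempt Offer: [the securities are not to be admitted to a regulated market? yes] AND [the issuer has not published audited accounts for the preceding year? yes] → satisfied.
article 6 — Registered Placement: [not an Excluded Placement (article 1)? yes] OR [not an Exempt Offer (article 11)? no] → satisfied.
article 3 — Senior Solicitation: [Registered Placement (article 6)? yes] AND [the securities are non-transferable? yes] → satisfied.
article 9 — Relevant Transaction: [the offer is underwritten? no] OR [the issuer is a credit institution? no] → not satisfied.
article 4 — Eligible Offer: [Relevant Transaction (article 9)? no] OR [the securities are to be admitted to a regulated market? no] → not satisfied.
article 12 — Protected Offer: [the securities are non-transferable? yes] OR [minimum denomination: Kr 66,000 ≥ Kr 51,950? yes] OR [the offer is not made in connection with a takeover? no] → satisfied.
article 7 — Authorised Distribution: [the securities carry voting rights? no] OR [the offer is not addressed solely to qualified investors? no] → not satisfied.
article 14 — Controlled Issuance: [Protected Offer (article 12)? yes] OR [not an Authorised Distribution (article 7)? yes] OR [the issuer has published audited accounts for the preceding year? no] → satisfied.
article 5 — Relevant Solicitation: [Eligible Offer (article 4)? no] OR [not a Controlled Issuance (article 14)? no] → not satisfied.
article 2 — Eligible Issuance: [not a Senior Solicitation (article 3)? no] OR [Relevant Solicitation (article 5)? no] → not satisfied.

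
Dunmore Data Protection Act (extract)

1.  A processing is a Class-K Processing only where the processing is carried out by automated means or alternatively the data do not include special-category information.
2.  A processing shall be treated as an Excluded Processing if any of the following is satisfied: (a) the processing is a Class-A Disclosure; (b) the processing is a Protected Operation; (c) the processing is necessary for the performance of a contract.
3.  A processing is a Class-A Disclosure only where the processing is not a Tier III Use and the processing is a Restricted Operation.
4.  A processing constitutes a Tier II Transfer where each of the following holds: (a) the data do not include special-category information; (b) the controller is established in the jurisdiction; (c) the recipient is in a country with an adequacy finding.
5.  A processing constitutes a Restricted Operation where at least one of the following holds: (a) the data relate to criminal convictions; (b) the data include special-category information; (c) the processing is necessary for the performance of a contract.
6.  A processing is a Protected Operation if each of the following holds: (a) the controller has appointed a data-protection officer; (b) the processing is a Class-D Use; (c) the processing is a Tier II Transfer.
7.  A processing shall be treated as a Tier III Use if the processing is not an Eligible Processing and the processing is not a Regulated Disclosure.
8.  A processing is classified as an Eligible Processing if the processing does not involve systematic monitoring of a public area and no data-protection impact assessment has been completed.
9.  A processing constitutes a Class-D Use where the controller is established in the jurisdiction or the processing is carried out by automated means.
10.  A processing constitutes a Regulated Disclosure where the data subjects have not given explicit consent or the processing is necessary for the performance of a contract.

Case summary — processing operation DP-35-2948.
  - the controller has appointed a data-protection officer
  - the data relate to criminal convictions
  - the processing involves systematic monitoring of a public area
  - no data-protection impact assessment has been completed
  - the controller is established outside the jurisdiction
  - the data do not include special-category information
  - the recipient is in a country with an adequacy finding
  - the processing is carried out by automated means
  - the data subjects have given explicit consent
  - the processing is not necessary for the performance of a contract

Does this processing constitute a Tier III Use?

Under paragraph 8: the processing does not involve systematic monitoring of a public area? no; and no data-protection impact assessment has been completed? yes. So the processing is not an Eligible Processing.
Under paragraph 10: the data subjects have not given explicit consent? no; or the processing is necessary for the performance of a contract? no. So the processing is not a Regulated Disclosure.
Under paragraph 7: not an Eligible Processing (paragraph 8)? yes; and not a Regulated Disclosure (paragraph 10)? yes. So the processing is a Tier III Use.

Yes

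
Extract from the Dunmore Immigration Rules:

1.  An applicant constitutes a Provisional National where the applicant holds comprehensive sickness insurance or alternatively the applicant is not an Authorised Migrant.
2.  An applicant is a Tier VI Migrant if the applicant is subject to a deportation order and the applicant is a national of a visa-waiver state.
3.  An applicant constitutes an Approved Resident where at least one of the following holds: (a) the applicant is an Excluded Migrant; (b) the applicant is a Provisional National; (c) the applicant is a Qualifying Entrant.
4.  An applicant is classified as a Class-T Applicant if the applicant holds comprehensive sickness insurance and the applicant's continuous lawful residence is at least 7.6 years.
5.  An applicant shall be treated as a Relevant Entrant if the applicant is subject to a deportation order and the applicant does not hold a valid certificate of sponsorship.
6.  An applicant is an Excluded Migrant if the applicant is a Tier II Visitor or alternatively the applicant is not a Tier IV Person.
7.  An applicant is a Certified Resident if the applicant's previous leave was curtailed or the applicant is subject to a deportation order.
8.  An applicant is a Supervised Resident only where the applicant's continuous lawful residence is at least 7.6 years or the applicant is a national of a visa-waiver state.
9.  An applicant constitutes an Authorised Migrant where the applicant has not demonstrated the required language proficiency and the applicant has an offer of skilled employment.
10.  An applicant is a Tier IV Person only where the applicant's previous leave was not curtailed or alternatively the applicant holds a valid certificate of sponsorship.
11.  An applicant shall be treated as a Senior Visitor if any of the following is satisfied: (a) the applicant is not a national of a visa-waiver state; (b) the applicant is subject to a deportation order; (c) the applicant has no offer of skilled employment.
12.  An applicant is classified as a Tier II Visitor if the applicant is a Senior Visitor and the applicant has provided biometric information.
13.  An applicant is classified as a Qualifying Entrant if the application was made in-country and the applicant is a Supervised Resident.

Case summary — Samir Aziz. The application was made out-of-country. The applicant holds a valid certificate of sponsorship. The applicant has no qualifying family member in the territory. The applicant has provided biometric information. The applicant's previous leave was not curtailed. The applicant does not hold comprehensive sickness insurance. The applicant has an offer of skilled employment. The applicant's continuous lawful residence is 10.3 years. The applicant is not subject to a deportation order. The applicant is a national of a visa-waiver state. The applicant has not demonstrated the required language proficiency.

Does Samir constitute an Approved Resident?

paragraph 11 — Senior Visitor: [the applicant is not a national of a visa-waiver state? no] OR [the applicant is subject to a deportation order? no] OR [the applicant has no offer of skilled employment? no] → not satisfied.
paragraph 12 — Tier II Visitor: [Senior Visitor (paragraph 11)? no] AND [the applicant has provided biometric information? yes] → not satisfied.
paragraph 10 — Tier IV Person: [the applicant's previous leave was not curtailed? yes] OR [the applicant holds a valid certificate of sponsorship? yes] → satisfied.
paragraph 6 — Excluded Migrant: [Tier II Visitor (paragraph 12)? no] OR [not a Tier IV Person (paragraph 10)? no] → not satisfied.
paragraph 9 — Authorised Migrant: [the applicant has not demonstrated the required language proficiency? yes] AND [the applicant has an offer of skilled employment? yes] → satisfied.
paragraph 1 — Provisional National: [the applicant holds comprehensive sickness insurance? no] OR [not an Authorised Migrant (paragraph 9)? no] → not satisfied.
paragraph 8 — Supervised Resident: [applicant's continuous lawful residence: 10.3 years ≥ 7.6 years? yes] OR [the applicant is a national of a visa-waiver state? yes] → satisfied.
paragraph 13 — Qualifying Entrant: [the application was made in-country? no] AND [Supervised Resident (paragraph 8)? yes] → not satisfied.
paragraph 3 — Approved Resident: [Excluded Migrant (paragraph 6)? no] OR [Provisional National (paragraph 1)? no] OR [Qualifying Entrant (paragraph 13)? no] → not satisfied.

No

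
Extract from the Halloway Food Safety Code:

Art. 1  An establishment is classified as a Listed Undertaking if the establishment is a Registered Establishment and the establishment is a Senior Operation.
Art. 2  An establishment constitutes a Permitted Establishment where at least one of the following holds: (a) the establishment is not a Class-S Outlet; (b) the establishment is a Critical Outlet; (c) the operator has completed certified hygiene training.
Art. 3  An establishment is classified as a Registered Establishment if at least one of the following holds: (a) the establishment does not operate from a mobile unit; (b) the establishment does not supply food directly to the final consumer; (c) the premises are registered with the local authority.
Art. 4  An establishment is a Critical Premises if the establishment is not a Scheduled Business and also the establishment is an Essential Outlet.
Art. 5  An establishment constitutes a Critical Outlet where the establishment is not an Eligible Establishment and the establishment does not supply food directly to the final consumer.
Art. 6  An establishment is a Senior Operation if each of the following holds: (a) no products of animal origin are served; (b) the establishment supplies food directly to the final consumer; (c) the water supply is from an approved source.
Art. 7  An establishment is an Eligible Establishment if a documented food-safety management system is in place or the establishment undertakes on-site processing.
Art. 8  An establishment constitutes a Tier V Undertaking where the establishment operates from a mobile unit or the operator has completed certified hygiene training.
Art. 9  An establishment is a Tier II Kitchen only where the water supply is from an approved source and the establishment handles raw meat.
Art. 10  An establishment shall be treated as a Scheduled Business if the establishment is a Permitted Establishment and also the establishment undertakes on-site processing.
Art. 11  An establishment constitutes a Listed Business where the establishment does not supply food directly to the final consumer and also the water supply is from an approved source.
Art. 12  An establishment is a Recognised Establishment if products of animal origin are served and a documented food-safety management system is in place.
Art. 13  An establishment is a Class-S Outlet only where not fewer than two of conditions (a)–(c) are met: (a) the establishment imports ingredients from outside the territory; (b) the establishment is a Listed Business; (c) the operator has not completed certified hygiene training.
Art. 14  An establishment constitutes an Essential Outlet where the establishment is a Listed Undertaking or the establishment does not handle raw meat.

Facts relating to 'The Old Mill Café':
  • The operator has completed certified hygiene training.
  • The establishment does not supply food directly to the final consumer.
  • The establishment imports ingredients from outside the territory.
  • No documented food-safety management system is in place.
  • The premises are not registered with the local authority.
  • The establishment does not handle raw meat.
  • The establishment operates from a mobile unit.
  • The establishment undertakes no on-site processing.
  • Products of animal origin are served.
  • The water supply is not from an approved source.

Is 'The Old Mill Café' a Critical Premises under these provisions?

Yes

article 11 — Listed Business: [the establishment does not supply food directly to the final consumer? yes] AND [the water supply is from an approved source? no] → not satisfied.
article 13 — Class-S Outlet: the establishment imports ingredients from outside the territory? yes; Listed Business (article 11)? no; the operator has not completed certified hygiene training? no — 1 of 3 hold (need ≥2) → not satisfied.
article 7 — Eligible Establishment: [a documented food-safety management system is in place? no] OR [the establishment undertakes on-site processing? no] → not satisfied.
article 5 — Critical Outlet: [not an Eligible Establishment (article 7)? yes] AND [the establishment does not supply food directly to the final consumer? yes] → satisfied.
article 2 — Permitted Establishment: [not a Class-S Outlet (article 13)? yes] OR [Critical Outlet (article 5)? yes] OR [the operator has completed certified hygiene training? yes] → satisfied.
article 10 — Scheduled Business: [Permitted Establishment (article 2)? yes] AND [the establishment undertakes on-site processing? no] → not satisfied.
article 3 — Registered Establishment: [the establishment does not operate from a mobile unit? no] OR [the establishment does not supply food directly to the final consumer? yes] OR [the premises are registered with the local authority? no] → satisfied.
article 6 — Senior Operation: [no products of animal origin are served? no] AND [the establishment supplies food directly to the final consumer? no] AND [the water supply is from an approved source? no] → not satisfied.
article 1 — Listed Undertaking: [Registered Establishment (article 3)? yes] AND [Senior Operation (article 6)? no] → not satisfied.
article 14 — Essential Outlet: [Listed Undertaking (article 1)? no] OR [the establishment does not handle raw meat? yes] → satisfied.
article 4 — Critical Premises: [not a Scheduled Business (article 10)? yes] AND [Essential Outlet (article 14)? yes] → satisfied.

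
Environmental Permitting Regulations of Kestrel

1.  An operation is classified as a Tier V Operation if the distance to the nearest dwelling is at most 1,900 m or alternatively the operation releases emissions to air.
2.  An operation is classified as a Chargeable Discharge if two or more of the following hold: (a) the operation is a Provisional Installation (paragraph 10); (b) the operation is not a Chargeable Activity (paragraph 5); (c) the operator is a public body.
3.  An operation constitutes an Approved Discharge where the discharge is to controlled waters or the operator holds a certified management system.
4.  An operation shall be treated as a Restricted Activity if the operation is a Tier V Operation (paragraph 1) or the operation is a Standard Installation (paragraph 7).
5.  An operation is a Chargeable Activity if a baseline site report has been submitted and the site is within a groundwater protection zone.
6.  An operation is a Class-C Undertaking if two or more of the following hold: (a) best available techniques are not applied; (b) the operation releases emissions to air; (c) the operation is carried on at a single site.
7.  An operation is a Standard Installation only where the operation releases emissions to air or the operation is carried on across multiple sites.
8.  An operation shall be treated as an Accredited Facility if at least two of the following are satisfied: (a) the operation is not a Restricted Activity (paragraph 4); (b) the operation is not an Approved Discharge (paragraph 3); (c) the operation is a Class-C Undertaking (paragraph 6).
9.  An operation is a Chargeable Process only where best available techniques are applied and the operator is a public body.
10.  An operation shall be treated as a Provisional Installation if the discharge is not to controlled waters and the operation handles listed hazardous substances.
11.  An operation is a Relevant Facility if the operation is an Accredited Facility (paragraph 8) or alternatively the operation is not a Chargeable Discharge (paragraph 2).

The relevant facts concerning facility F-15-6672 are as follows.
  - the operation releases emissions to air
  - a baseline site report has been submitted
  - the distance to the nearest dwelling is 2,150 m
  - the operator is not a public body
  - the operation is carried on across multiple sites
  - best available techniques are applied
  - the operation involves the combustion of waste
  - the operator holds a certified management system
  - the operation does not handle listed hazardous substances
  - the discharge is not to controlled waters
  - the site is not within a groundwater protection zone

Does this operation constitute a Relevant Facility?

Yes

paragraph 1 — Tier V Operation: [distance to the nearest dwelling: 2,150 m ≤ 1,900 m? no] OR [the operation releases emissions to air? yes] → satisfied.
paragraph 7 — Standard Installation: [the operation releases emissions to air? yes] OR [the operation is carried on across multiple sites? yes] → satisfied.
paragraph 4 — Restricted Activity: [Tier V Operation (paragraph 1)? yes] OR [Standard Installation (paragraph 7)? yes] → satisfied.
paragraph 3 — Approved Discharge: [the discharge is to controlled waters? no] OR [the operator holds a certified management system? yes] → satisfied.
paragraph 6 — Class-C Undertaking: best available techniques are not applied? no; the operation releases emissions to air? yes; the operation is carried on at a single site? no — 1 of 3 hold (need ≥2) → not satisfied.
paragraph 8 — Accredited Facility: not a Restricted Activity (paragraph 4)? no; not an Approved Discharge (paragraph 3)? no; Class-C Undertaking (paragraph 6)? no — 0 of 3 hold (need ≥2) → not satisfied.
paragraph 10 — Provisional Installation: [the discharge is not to controlled waters? yes] AND [the operation handles listed hazardous substances? no] → not satisfied.
paragraph 5 — Chargeable Activity: [a baseline site report has been submitted? yes] AND [the site is within a groundwater protection zone? no] → not satisfied.
paragraph 2 — Chargeable Discharge: Provisional Installation (paragraph 10)? no; not a Chargeable Activity (paragraph 5)? yes; the operator is a public body? no — 1 of 3 hold (need ≥2) → not satisfied.
paragraph 11 — Relevant Facility: [Accredited Facility (paragraph 8)? no] OR [not a Chargeable Discharge (paragraph 2)? yes] → satisfied.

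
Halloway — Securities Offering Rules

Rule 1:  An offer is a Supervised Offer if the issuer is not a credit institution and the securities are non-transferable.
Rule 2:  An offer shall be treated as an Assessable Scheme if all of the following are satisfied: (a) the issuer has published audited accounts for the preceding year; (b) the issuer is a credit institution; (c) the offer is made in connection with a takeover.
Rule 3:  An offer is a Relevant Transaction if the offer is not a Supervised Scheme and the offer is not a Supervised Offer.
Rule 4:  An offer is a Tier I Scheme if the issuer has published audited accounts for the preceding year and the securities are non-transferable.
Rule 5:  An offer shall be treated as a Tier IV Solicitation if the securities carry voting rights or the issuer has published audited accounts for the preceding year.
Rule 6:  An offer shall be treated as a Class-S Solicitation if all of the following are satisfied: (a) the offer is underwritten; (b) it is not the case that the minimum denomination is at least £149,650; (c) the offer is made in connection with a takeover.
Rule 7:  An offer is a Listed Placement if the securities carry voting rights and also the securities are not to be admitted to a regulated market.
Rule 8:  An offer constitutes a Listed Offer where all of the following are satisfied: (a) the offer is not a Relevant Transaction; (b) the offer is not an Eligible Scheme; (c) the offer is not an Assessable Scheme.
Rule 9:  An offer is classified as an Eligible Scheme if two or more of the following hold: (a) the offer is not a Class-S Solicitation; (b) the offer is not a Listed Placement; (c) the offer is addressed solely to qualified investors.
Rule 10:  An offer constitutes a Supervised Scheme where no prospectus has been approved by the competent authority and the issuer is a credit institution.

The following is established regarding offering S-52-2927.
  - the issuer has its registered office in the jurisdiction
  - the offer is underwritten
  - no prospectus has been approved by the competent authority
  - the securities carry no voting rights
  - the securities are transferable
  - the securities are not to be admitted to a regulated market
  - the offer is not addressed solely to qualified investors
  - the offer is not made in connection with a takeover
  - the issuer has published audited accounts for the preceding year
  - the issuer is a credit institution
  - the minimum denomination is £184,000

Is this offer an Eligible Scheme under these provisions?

Under rule 6: the offer is underwritten? yes; and minimum denomination: £184,000 ≥ £149,650? yes, so negated condition no; and the offer is made in connection with a takeover? no. So the offer is not a Class-S Solicitation.
Under rule 7: the securities carry voting rights? no; and the securities are not to be admitted to a regulated market? yes. So the offer is not a Listed Placement.
Under rule 9: not a Class-S Solicitation (rule 6)? yes; not a Listed Placement (rule 7)? yes; the offer is addressed solely to qualified investors? no — 2 of 3 hold (need ≥2) → satisfied.

Yes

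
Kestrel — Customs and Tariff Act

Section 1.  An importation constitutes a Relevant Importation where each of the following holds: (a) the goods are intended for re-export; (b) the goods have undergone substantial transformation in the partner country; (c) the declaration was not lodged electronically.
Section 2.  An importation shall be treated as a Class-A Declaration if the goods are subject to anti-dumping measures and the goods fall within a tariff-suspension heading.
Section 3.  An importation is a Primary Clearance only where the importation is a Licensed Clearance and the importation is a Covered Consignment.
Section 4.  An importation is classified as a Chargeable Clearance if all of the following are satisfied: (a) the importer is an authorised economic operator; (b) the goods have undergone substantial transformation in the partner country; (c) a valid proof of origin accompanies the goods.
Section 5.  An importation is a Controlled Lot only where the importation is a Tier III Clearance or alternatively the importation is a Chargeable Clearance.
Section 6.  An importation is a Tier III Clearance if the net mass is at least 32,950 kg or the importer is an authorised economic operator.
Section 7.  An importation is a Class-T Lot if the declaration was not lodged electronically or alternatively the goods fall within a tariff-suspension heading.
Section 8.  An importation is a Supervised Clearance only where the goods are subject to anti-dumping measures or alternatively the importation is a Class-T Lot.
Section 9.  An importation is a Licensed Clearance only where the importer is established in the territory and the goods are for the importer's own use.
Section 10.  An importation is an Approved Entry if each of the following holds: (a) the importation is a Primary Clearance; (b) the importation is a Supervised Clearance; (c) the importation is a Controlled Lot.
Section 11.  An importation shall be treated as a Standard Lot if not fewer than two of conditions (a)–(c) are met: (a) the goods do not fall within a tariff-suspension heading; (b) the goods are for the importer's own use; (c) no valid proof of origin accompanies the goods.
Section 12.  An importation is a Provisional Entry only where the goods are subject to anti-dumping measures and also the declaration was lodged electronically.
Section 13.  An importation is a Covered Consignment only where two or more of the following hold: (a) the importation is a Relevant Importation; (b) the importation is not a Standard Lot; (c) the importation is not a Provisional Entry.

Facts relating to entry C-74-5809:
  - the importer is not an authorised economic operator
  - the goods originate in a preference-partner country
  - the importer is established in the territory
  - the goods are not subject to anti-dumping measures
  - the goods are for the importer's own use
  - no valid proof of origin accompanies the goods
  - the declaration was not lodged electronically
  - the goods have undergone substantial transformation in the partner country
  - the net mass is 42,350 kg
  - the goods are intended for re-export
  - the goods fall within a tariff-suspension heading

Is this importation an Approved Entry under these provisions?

Yes

section 9 — Licensed Clearance: [the importer is established in the territory? yes] AND [the goods are for the importer's own use? yes] → satisfied.
section 1 — Relevant Importation: [the goods are intended for re-export? yes] AND [the goods have undergone substantial transformation in the partner country? yes] AND [the declaration was not lodged electronically? yes] → satisfied.
section 11 — Standard Lot: the goods do not fall within a tariff-suspension heading? no; the goods are for the importer's own use? yes; no valid proof of origin accompanies the goods? yes — 2 of 3 hold (need ≥2) → satisfied.
section 12 — Provisional Entry: [the goods are subject to anti-dumping measures? no] AND [the declaration was lodged electronically? no] → not satisfied.
section 13 — Covered Consignment: Relevant Importation (section 1)? yes; not a Standard Lot (section 11)? no; not a Provisional Entry (section 12)? yes — 2 of 3 hold (need ≥2) → satisfied.
section 3 — Primary Clearance: [Licensed Clearance (section 9)? yes] AND [Covered Consignment (section 13)? yes] → satisfied.
section 7 — Class-T Lot: [the declaration was not lodged electronically? yes] OR [the goods fall within a tariff-suspension heading? yes] → satisfied.
section 8 — Supervised Clearance: [the goods are subject to anti-dumping measures? no] OR [Class-T Lot (section 7)? yes] → satisfied.
section 6 — Tier III Clearance: [net mass: 42,350 kg ≥ 32,950 kg? yes] OR [the importer is an authorised economic operator? no] → satisfied.
section 4 — Chargeable Clearance: [the importer is an authorised economic operator? no] AND [the goods have undergone substantial transformation in the partner country? yes] AND [a valid proof of origin accompanies the goods? no] → not satisfied.
section 5 — Controlled Lot: [Tier III Clearance (section 6)? yes] OR [Chargeable Clearance (section 4)? no] → satisfied.
section 10 — Approved Entry: [Primary Clearance (section 3)? yes] AND [Supervised Clearance (section 8)? yes] AND [Controlled Lot (section 5)? yes] → satisfied.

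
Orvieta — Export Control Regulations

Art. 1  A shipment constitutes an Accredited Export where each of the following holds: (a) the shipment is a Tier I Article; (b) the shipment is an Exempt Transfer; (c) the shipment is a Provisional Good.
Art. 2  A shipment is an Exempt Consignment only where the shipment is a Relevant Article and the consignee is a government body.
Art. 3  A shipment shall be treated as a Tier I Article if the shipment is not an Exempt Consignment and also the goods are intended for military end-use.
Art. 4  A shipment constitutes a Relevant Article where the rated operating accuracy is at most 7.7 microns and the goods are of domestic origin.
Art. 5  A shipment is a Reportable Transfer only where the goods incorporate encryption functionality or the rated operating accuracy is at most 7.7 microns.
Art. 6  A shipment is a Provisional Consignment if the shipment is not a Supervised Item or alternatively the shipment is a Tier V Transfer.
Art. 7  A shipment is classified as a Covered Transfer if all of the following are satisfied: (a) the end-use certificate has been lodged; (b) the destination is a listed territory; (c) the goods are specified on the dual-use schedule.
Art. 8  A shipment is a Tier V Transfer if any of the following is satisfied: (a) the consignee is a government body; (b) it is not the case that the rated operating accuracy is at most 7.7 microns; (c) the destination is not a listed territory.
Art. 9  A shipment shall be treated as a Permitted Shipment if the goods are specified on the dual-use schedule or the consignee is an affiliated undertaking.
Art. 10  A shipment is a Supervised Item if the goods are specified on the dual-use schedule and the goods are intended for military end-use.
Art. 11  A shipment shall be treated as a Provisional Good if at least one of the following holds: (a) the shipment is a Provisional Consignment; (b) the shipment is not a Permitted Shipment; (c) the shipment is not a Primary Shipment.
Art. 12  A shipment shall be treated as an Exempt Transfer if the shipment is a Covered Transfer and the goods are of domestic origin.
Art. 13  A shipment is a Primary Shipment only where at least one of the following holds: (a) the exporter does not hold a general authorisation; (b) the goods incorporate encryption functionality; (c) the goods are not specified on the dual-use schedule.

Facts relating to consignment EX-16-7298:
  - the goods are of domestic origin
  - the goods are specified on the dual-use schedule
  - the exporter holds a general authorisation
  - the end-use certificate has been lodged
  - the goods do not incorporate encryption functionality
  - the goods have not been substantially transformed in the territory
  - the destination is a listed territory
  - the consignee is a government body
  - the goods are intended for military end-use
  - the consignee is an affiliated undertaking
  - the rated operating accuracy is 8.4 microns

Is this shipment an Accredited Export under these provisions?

Yes

article 4 — Relevant Article: [rated operating accuracy: 8.4 microns ≤ 7.7 microns? no] AND [the goods are of domestic origin? yes] → not satisfied.
article 2 — Exempt Consignment: [Relevant Article (article 4)? no] AND [the consignee is a government body? yes] → not satisfied.
article 3 — Tier I Article: [not an Exempt Consignment (article 2)? yes] AND [the goods are intended for military end-use? yes] → satisfied.
article 7 — Covered Transfer: [the end-use certificate has been lodged? yes] AND [the destination is a listed territory? yes] AND [the goods are specified on the dual-use schedule? yes] → satisfied.
article 12 — Exempt Transfer: [Covered Transfer (article 7)? yes] AND [the goods are of domestic origin? yes] → satisfied.
article 10 — Supervised Item: [the goods are specified on the dual-use schedule? yes] AND [the goods are intended for military end-use? yes] → satisfied.
article 8 — Tier V Transfer: [the consignee is a government body? yes] OR [rated operating accuracy: 8.4 microns ≤ 7.7 microns? no, so negated condition yes] OR [the destination is not a listed territory? no] → satisfied.
article 6 — Provisional Consignment: [not a Supervised Item (article 10)? no] OR [Tier V Transfer (article 8)? yes] → satisfied.
article 9 — Permitted Shipment: [the goods are specified on the dual-use schedule? yes] OR [the consignee is an affiliated undertaking? yes] → satisfied.
article 13 — Primary Shipment: [the exporter does not hold a general authorisation? no] OR [the goods incorporate encryption functionality? no] OR [the goods are not specified on the dual-use schedule? no] → not satisfied.
article 11 — Provisional Good: [Provisional Consignment (article 6)? yes] OR [not a Permitted Shipment (article 9)? no] OR [not a Primary Shipment (article 13)? yes] → satisfied.
article 1 — Accredited Export: [Tier I Article (article 3)? yes] AND [Exempt Transfer (article 12)? yes] AND [Provisional Good (article 11)? yes] → satisfied.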